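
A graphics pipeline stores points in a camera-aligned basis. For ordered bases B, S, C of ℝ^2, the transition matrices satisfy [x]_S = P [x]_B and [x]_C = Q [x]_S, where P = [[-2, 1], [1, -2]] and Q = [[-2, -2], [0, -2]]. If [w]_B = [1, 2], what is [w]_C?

Composing the changes, [w]_C = Q P [w]_B.
Q P = [[2, 2], [-2, 4]]; applying this to [1, 2] gives [6, 6].

[6, 6]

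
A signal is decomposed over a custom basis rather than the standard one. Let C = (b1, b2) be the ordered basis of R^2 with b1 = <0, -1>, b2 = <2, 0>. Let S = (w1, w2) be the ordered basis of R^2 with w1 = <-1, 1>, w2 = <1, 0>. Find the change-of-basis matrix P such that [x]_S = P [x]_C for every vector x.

[[-1, 0], [-1, 2]]

Column j of P is [bj]_S, since P maps C-coordinates to S-coordinates.
Expressing b1 in S: b1 = -w1 - w2, so column 1 of P is <-1, -1>.
Doing the same for each bj gives P = [[-1, 0], [-1, 2]].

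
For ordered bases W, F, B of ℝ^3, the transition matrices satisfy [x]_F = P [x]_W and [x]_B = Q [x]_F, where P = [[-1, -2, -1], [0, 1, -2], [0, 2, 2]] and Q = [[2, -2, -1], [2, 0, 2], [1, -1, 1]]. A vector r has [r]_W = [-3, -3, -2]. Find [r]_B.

[30, 2, 0]

Composing the changes, [r]_B = Q P [r]_W.
Q P = [[-2, -8, 0], [-2, 0, 2], [-1, -1, 3]]; applying this to [-3, -3, -2] gives [30, 2, 0].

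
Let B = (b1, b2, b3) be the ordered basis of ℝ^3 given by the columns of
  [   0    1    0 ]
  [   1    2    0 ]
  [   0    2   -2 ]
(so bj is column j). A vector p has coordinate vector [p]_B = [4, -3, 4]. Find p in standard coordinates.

p = M [p]_B, where M has columns b1, ..., b3.
Carrying out the matrix-vector product, p = [-3, -2, -14].

[-3, -2, -14]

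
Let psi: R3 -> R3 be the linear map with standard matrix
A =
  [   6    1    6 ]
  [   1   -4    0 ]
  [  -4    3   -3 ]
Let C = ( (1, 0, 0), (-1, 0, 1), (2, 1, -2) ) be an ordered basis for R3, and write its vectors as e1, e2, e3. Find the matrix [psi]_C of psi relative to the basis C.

With P the matrix whose columns are e1, ..., e3, [psi]_C = P^(-1) A P.
Column by column: psi(e1) = A e1 = (6, 1, -4); its C-coordinates (2, -2, 1) give column 1.
Continuing for each basis vector yields [psi]_C = [[2, 1, 2], [-2, -1, -3], [1, -1, -2]].

[[2, 1, 2], [-2, -1, -3], [1, -1, -2]]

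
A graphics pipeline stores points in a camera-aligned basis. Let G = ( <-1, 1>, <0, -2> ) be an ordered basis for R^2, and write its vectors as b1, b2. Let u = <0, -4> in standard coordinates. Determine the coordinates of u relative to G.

<0, 2>

We seek scalars with c_1 b1 + c_2 b2 = u; equivalently solve M c = u where the columns of M are b1, b2.
System: -c_1 + 0c_2 = 0, c_1 - 2c_2 = -4; solving gives c_1 = 0, c_2 = 2.
Check: 0·b1 + 2b2 = <0, -4>.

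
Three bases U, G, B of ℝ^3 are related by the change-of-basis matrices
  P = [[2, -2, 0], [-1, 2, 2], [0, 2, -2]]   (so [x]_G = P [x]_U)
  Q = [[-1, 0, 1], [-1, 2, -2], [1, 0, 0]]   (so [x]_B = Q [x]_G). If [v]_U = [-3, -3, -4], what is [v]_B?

First [v]_G = P [v]_U = [0, -11, 2].
Then [v]_B = Q [v]_G = [2, -26, 0].

[2, -26, 0]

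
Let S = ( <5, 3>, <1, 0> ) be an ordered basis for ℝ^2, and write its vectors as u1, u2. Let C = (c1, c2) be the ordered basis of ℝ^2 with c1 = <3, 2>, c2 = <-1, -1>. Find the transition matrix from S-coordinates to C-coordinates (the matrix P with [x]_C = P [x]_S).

Let M have columns uj and N have columns cj. Then for every x, N [x]_C = x = M [x]_S, so P = N^(-1) M.
Since det N = -1, N^(-1) has integer entries; multiplying gives P = [[2, 1], [1, 2]].

[[2, 1], [1, 2]]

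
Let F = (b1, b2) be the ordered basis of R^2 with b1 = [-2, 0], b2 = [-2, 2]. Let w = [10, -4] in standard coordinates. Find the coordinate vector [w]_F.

[w]_F is the unique c with M c = w, where M has columns b1, b2.
System: -2c_1 - 2c_2 = 10, 0c_1 + 2c_2 = -4; solving gives c_1 = -3, c_2 = -2.
Check: -3b1 - 2b2 = [10, -4].

[-3, -2]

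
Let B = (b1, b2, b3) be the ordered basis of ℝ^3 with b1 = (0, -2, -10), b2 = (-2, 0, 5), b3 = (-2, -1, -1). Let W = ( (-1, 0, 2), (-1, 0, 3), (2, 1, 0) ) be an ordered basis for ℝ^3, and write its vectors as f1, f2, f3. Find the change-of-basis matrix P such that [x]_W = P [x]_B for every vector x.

[[-2, 1, 1], [-2, 1, -1], [-2, 0, -1]]

Take x = bj: its B-coordinates are the j-th standard unit vector, so P e_j — column j of P — equals [bj]_W.
b1 = -2f1 - 2f2 - 2f3, giving column 1 = (-2, -2, -2); repeating for each j gives P = [[-2, 1, 1], [-2, 1, -1], [-2, 0, -1]].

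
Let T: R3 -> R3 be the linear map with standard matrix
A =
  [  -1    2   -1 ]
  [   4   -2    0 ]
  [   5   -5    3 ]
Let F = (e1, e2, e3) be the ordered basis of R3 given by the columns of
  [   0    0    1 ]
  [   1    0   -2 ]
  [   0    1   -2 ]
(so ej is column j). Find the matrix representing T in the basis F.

The j-th column of [T]_F is [T(ej)]_F.
T(e1) = A e1 = <2, -2, -5> = 2e1 - e2 + 2e3, so column 1 is <2, -1, 2>.
Repeating for e2, e3 and assembling the columns gives [[2, -2, 2], [-1, 1, 3], [2, -1, -3]].

[[2, -2, 2], [-1, 1, 3], [2, -1, -3]]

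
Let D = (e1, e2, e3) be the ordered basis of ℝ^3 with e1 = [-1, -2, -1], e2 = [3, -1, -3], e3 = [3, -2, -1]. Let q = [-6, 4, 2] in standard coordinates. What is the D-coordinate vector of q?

Write q = c_1 e1 + ... + c_3 e3 and solve for the c_i.
Row-reducing the augmented matrix [M | q] gives c = (0, 0, -2).
Check: 0·e1 + 0·e2 - 2e3 = [-6, 4, 2].

[0, 0, -2]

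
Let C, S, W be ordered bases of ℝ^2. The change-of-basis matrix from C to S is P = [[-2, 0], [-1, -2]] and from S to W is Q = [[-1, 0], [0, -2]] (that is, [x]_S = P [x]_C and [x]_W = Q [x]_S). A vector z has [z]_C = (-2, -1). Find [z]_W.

Composing the changes, [z]_W = Q P [z]_C.
Q P = [[2, 0], [2, 4]]; applying this to (-2, -1) gives (-4, -8).

(-4, -8)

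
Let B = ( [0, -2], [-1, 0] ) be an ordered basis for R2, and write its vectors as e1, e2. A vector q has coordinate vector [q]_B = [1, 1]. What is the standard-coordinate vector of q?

[-1, -2]

The coordinates say q = e1 + e2; adding the scaled basis vectors gives [-1, -2].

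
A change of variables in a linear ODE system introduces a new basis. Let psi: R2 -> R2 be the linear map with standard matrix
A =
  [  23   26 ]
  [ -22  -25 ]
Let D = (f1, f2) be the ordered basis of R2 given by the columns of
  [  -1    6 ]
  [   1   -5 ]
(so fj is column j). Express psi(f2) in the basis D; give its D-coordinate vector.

Column 2 of [psi]_D is the D-coordinate vector of psi(f2).
In standard coordinates psi(f2) = A f2 = [8, -7].
Converting to D: [8, -7] = -2f1 + f2, so the coordinate vector is [-2, 1].

[-2, 1]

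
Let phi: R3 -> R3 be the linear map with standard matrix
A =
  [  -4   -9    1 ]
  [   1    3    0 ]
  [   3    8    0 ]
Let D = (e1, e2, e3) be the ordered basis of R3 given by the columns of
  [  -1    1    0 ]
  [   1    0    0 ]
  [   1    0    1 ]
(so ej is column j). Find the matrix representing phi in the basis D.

[[2, 1, 0], [-2, -3, 1], [3, 2, 0]]

With P the matrix whose columns are e1, ..., e3, [phi]_D = P^(-1) A P.
Column by column: phi(e1) = A e1 = (-4, 2, 5); its D-coordinates (2, -2, 3) give column 1.
Continuing for each basis vector yields [phi]_D = [[2, 1, 0], [-2, -3, 1], [3, 2, 0]].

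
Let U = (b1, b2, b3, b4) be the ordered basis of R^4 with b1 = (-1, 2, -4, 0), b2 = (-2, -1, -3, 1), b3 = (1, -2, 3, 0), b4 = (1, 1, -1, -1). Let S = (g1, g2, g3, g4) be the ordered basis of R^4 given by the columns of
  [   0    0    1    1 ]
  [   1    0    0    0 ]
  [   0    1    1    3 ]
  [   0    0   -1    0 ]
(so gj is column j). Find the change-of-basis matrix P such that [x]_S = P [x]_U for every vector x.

Column j of P is [bj]_S, since P maps U-coordinates to S-coordinates.
Expressing b1 in S: b1 = 2g1 - g2 + 0·g3 - g4, so column 1 of P is (2, -1, 0, -1).
Doing the same for each bj gives P = [[2, -1, -2, 1], [-1, 1, 0, -2], [0, -1, 0, 1], [-1, -1, 1, 0]].

[[2, -1, -2, 1], [-1, 1, 0, -2], [0, -1, 0, 1], [-1, -1, 1, 0]]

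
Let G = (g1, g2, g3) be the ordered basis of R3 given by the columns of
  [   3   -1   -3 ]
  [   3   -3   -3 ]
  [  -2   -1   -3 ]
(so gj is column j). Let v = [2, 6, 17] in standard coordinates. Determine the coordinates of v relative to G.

We seek scalars with c_1 g1 + ... + c_3 g3 = v; equivalently solve M c = v where the columns of M are g1, ..., g3.
Solving this 3x3 system gives c = (-3, -2, -3).
Check: -3g1 - 2g2 - 3g3 = [2, 6, 17].

[-3, -2, -3]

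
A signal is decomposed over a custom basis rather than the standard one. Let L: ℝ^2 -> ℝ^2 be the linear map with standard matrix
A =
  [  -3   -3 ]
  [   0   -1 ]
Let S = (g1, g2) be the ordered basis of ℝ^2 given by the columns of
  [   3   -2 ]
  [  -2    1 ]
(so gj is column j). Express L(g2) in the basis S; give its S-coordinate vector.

Compute L(g2) = A g2 = [3, -1] in standard coordinates.
Then write this in S-coordinates: solve for y in y_1 g1 + y_2 g2 = [3, -1].
This gives y = [-1, -3], which is column 2 of [L]_S.

[-1, -3]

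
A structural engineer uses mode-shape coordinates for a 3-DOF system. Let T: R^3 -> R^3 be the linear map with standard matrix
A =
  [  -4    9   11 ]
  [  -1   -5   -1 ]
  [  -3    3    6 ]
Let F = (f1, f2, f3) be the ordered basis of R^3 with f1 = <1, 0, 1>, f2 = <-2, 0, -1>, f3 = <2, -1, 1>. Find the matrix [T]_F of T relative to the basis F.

[[-1, 3, 0], [-2, 0, 1], [2, -3, -2]]

The j-th column of [T]_F is [T(fj)]_F.
T(f1) = A f1 = <7, -2, 3> = -f1 - 2f2 + 2f3, so column 1 is <-1, -2, 2>.
Repeating for f2, f3 and assembling the columns gives [[-1, 3, 0], [-2, 0, 1], [2, -3, -2]].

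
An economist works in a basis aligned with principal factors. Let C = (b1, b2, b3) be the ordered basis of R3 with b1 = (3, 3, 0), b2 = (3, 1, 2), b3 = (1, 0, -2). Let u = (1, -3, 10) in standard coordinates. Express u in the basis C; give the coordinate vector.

We seek scalars with c_1 b1 + ... + c_3 b3 = u; equivalently solve M c = u where the columns of M are b1, ..., b3.
Row-reducing the augmented matrix [M | u] gives c = (-2, 3, -2).
Check: -2b1 + 3b2 - 2b3 = (1, -3, 10).

(-2, 3, -2)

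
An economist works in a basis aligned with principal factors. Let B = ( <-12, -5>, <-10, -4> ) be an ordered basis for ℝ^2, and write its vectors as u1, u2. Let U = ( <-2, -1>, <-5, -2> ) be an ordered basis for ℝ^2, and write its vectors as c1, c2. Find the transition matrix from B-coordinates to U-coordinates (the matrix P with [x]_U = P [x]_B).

Column j of P is [uj]_U, since P maps B-coordinates to U-coordinates.
Expressing u1 in U: u1 = c1 + 2c2, so column 1 of P is <1, 2>.
Doing the same for each uj gives P = [[1, 0], [2, 2]].

[[1, 0], [2, 2]]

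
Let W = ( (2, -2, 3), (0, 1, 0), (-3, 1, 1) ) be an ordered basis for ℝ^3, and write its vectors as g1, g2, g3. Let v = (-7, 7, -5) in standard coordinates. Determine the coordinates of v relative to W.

We seek scalars with c_1 g1 + ... + c_3 g3 = v; equivalently solve M c = v where the columns of M are g1, ..., g3.
Gaussian elimination on [M | v] yields c = (-2, 2, 1).
Check: -2g1 + 2g2 + g3 = (-7, 7, -5).

(-2, 2, 1)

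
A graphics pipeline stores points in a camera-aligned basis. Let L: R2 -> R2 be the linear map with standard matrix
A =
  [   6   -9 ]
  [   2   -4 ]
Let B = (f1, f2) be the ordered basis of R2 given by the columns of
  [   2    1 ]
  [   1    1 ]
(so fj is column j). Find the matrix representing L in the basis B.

Let P have columns f1, f2. Then [L]_B = P^(-1) A P.
Here det P = 1, so P^(-1) is integer; computing A P first and then P^(-1)(A P) gives [[3, -1], [-3, -1]].

[[3, -1], [-3, -1]]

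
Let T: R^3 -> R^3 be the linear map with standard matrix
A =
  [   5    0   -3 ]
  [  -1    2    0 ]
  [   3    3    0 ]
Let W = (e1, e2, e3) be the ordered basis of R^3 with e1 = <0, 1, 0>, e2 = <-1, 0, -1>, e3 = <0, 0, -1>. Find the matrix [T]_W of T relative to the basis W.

[[2, 1, 0], [0, 2, -3], [-3, 1, 3]]

With P the matrix whose columns are e1, ..., e3, [T]_W = P^(-1) A P.
Column by column: T(e1) = A e1 = <0, 2, 3>; its W-coordinates <2, 0, -3> give column 1.
Continuing for each basis vector yields [T]_W = [[2, 1, 0], [0, 2, -3], [-3, 1, 3]].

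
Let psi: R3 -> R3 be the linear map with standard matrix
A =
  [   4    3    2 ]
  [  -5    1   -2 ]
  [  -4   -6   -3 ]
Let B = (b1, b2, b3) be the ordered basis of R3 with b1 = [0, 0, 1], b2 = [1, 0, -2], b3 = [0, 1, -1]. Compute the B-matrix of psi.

The j-th column of [psi]_B is [psi(bj)]_B.
psi(b1) = A b1 = [2, -2, -3] = -b1 + 2b2 - 2b3, so column 1 is [-1, 2, -2].
Repeating for b2, b3 and assembling the columns gives [[-1, 1, 2], [2, 0, 1], [-2, -1, 3]].

[[-1, 1, 2], [2, 0, 1], [-2, -1, 3]]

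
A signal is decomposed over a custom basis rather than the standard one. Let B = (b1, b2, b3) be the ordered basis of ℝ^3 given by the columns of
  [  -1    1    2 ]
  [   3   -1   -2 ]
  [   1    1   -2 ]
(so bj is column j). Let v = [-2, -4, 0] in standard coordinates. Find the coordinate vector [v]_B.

We seek scalars with c_1 b1 + ... + c_3 b3 = v; equivalently solve M c = v where the columns of M are b1, ..., b3.
Gaussian elimination on [M | v] yields c = (-3, -1, -2).
Check: -3b1 - b2 - 2b3 = [-2, -4, 0].

[-3, -1, -2]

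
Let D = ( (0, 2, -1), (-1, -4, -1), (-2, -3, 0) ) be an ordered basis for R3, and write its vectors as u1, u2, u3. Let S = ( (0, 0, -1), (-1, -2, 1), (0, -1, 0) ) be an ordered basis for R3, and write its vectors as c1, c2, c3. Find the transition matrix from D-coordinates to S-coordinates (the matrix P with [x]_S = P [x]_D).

[[1, 2, 2], [0, 1, 2], [-2, 2, -1]]

Column j of P is [uj]_S, since P maps D-coordinates to S-coordinates.
Expressing u1 in S: u1 = c1 + 0·c2 - 2c3, so column 1 of P is (1, 0, -2).
Doing the same for each uj gives P = [[1, 2, 2], [0, 1, 2], [-2, 2, -1]].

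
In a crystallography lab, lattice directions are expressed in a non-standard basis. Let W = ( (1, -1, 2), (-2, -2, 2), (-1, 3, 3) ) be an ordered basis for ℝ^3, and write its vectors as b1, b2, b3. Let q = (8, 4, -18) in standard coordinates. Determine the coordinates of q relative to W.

(-2, -4, -2)

[q]_W is the unique c with M c = q, where M has columns b1, ..., b3.
Solving this 3x3 system gives c = (-2, -4, -2).
Check: -2b1 - 4b2 - 2b3 = (8, 4, -18).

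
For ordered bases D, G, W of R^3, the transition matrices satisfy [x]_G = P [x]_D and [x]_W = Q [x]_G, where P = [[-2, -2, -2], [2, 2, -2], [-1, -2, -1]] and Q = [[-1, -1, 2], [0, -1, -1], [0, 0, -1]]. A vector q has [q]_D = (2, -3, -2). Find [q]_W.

(4, -8, -6)

Composing the changes, [q]_W = Q P [q]_D.
Q P = [[-2, -4, 2], [-1, 0, 3], [1, 2, 1]]; applying this to (2, -3, -2) gives (4, -8, -6).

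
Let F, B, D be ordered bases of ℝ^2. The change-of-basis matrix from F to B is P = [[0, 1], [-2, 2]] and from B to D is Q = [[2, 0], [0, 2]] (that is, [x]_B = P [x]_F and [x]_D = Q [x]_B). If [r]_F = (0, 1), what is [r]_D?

Composing the changes, [r]_D = Q P [r]_F.
Q P = [[0, 2], [-4, 4]]; applying this to (0, 1) gives (2, 4).

(2, 4)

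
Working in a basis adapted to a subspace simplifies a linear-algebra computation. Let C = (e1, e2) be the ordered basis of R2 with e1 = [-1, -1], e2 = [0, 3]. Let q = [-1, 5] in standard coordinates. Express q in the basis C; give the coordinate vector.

Write q = c_1 e1 + c_2 e2 and solve for the c_i.
System: -c_1 + 0c_2 = -1, -c_1 + 3c_2 = 5; solving gives c_1 = 1, c_2 = 2.
Check: e1 + 2e2 = [-1, 5].

[1, 2]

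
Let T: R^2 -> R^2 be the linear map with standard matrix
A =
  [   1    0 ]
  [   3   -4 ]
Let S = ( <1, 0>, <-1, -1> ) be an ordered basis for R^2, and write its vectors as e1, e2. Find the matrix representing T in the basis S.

[[-2, -2], [-3, -1]]

Let P have columns e1, e2. Then [T]_S = P^(-1) A P.
Here det P = -1, so P^(-1) is integer; computing A P first and then P^(-1)(A P) gives [[-2, -2], [-3, -1]].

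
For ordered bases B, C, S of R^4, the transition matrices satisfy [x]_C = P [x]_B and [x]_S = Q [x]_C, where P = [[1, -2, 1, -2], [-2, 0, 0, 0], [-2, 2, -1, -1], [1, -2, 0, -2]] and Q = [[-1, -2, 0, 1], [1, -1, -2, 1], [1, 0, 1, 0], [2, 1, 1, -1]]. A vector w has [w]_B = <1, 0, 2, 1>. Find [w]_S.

<2, 12, -4, -4>

First [w]_C = P [w]_B = <1, -2, -5, -1>.
Then [w]_S = Q [w]_C = <2, 12, -4, -4>.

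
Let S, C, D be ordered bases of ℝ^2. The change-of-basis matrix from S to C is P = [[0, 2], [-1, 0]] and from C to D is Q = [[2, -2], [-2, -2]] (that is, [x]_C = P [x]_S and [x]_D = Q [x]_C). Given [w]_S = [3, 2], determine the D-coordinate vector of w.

First [w]_C = P [w]_S = [4, -3].
Then [w]_D = Q [w]_C = [14, -2].

[14, -2]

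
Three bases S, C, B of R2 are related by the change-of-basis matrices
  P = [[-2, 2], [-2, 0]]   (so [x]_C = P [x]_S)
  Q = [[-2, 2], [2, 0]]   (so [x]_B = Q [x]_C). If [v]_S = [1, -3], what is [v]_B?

Composing the changes, [v]_B = Q P [v]_S.
Q P = [[0, -4], [-4, 4]]; applying this to [1, -3] gives [12, -16].

[12, -16]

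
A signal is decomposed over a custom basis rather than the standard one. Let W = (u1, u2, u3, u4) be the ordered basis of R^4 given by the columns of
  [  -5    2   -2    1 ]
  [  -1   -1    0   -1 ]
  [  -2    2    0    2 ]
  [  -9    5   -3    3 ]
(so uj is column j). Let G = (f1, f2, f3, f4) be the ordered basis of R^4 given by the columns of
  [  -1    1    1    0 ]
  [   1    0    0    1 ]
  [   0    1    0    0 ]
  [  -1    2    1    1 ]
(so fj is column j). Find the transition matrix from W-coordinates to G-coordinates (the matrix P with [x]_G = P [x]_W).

Take x = uj: its W-coordinates are the j-th standard unit vector, so P e_j — column j of P — equals [uj]_G.
u1 = f1 - 2f2 - 2f3 - 2f4, giving column 1 = <1, -2, -2, -2>; repeating for each j gives P = [[1, -2, 1, -1], [-2, 2, 0, 2], [-2, -2, -1, -2], [-2, 1, -1, 0]].

[[1, -2, 1, -1], [-2, 2, 0, 2], [-2, -2, -1, -2], [-2, 1, -1, 0]]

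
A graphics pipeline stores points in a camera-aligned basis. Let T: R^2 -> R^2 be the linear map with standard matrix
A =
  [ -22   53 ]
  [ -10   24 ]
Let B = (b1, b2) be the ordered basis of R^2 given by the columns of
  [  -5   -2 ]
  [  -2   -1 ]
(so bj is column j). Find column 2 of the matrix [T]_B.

[1, 2]

Compute T(b2) = A b2 = [-9, -4] in standard coordinates.
Then write this in B-coordinates: solve for y in y_1 b1 + y_2 b2 = [-9, -4].
This gives y = [1, 2], which is column 2 of [T]_B.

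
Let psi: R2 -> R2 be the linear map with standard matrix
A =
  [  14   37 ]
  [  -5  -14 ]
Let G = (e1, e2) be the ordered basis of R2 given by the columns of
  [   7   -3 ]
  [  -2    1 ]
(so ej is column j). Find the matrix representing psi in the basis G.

With P the matrix whose columns are e1, e2, [psi]_G = P^(-1) A P.
Column by column: psi(e1) = A e1 = (24, -7); its G-coordinates (3, -1) give column 1.
Continuing for each basis vector yields [psi]_G = [[3, -2], [-1, -3]].

[[3, -2], [-1, -3]]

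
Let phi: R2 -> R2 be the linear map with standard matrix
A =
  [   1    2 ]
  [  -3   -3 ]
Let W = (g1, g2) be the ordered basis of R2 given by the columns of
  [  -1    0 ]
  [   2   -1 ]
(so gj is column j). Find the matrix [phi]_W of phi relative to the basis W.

[[-3, 2], [-3, 1]]

With P the matrix whose columns are g1, g2, [phi]_W = P^(-1) A P.
Column by column: phi(g1) = A g1 = <3, -3>; its W-coordinates <-3, -3> give column 1.
Continuing for each basis vector yields [phi]_W = [[-3, 2], [-3, 1]].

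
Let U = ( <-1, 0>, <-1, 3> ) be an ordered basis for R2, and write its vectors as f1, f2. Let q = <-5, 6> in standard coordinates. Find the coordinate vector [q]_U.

We seek scalars with c_1 f1 + c_2 f2 = q; equivalently solve M c = q where the columns of M are f1, f2.
System: -c_1 - c_2 = -5, 0c_1 + 3c_2 = 6; solving gives c_1 = 3, c_2 = 2.
Check: 3f1 + 2f2 = <-5, 6>.

<3, 2>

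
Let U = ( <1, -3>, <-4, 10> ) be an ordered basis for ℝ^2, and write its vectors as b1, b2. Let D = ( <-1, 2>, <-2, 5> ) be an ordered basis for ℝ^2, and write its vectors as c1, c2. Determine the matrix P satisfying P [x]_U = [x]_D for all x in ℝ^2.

[[1, 0], [-1, 2]]

Let M have columns bj and N have columns cj. Then for every x, N [x]_D = x = M [x]_U, so P = N^(-1) M.
Since det N = -1, N^(-1) has integer entries; multiplying gives P = [[1, 0], [-1, 2]].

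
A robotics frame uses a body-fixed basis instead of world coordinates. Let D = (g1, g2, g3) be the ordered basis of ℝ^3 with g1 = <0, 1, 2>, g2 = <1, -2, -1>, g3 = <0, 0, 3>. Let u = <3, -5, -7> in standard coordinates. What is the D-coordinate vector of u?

<1, 3, -2>

We seek scalars with c_1 g1 + ... + c_3 g3 = u; equivalently solve M c = u where the columns of M are g1, ..., g3.
Gaussian elimination on [M | u] yields c = (1, 3, -2).
Check: g1 + 3g2 - 2g3 = <3, -5, -7>.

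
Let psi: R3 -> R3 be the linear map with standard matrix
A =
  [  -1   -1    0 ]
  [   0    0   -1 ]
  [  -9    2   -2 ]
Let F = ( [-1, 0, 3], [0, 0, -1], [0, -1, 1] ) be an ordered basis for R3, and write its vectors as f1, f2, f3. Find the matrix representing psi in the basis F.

With P the matrix whose columns are f1, ..., f3, [psi]_F = P^(-1) A P.
Column by column: psi(f1) = A f1 = [1, -3, 3]; its F-coordinates [-1, -3, 3] give column 1.
Continuing for each basis vector yields [psi]_F = [[-1, 0, -1], [-3, -3, 2], [3, -1, 1]].

[[-1, 0, -1], [-3, -3, 2], [3, -1, 1]]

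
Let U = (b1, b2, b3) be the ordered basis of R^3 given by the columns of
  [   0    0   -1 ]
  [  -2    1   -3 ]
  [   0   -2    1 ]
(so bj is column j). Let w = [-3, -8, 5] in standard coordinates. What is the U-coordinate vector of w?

Write w = c_1 b1 + ... + c_3 b3 and solve for the c_i.
Gaussian elimination on [M | w] yields c = (-1, -1, 3).
Check: -b1 - b2 + 3b3 = [-3, -8, 5].

[-1, -1, 3]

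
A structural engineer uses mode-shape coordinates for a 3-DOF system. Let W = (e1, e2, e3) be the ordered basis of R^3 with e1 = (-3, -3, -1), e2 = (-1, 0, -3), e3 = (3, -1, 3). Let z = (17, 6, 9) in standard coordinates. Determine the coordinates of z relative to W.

(-3, 1, 3)

[z]_W is the unique c with M c = z, where M has columns e1, ..., e3.
Gaussian elimination on [M | z] yields c = (-3, 1, 3).
Check: -3e1 + e2 + 3e3 = (17, 6, 9).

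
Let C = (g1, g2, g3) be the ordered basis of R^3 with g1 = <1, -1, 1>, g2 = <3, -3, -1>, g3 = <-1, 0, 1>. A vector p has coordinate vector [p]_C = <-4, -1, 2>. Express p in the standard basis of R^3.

The coordinates say p = -4g1 - g2 + 2g3; adding the scaled basis vectors gives <-9, 7, -1>.

<-9, 7, -1>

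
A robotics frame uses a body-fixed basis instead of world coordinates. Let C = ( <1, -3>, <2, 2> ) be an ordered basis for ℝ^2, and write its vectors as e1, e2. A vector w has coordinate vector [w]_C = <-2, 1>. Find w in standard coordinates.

By definition w = -2e1 + e2.
Summing componentwise gives <0, 8>.

<0, 8>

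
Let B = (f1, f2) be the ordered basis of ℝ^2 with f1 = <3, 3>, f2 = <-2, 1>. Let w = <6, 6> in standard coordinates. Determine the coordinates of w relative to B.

We seek scalars with c_1 f1 + c_2 f2 = w; equivalently solve M c = w where the columns of M are f1, f2.
System: 3c_1 - 2c_2 = 6, 3c_1 + c_2 = 6; solving gives c_1 = 2, c_2 = 0.
Check: 2f1 + 0·f2 = <6, 6>.

<2, 0>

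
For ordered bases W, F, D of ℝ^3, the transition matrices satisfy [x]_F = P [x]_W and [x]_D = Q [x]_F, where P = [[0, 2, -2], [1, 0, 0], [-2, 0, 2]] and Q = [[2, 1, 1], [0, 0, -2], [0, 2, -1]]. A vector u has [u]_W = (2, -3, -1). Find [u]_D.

(-12, 12, 10)

First [u]_F = P [u]_W = (-4, 2, -6).
Then [u]_D = Q [u]_F = (-12, 12, 10).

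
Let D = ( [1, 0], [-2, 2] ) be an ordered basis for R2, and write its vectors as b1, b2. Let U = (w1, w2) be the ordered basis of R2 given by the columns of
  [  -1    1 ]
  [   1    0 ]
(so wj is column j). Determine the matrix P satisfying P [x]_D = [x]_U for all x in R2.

[[0, 2], [1, 0]]

Take x = bj: its D-coordinates are the j-th standard unit vector, so P e_j — column j of P — equals [bj]_U.
b1 = 0·w1 + w2, giving column 1 = [0, 1]; repeating for each j gives P = [[0, 2], [1, 0]].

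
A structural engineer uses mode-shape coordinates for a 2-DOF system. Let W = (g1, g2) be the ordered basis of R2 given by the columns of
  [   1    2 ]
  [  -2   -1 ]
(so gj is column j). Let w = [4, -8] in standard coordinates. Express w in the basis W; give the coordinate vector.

Write w = c_1 g1 + c_2 g2 and solve for the c_i.
System: c_1 + 2c_2 = 4, -2c_1 - c_2 = -8; solving gives c_1 = 4, c_2 = 0.
Check: 4g1 + 0·g2 = [4, -8].

[4, 0]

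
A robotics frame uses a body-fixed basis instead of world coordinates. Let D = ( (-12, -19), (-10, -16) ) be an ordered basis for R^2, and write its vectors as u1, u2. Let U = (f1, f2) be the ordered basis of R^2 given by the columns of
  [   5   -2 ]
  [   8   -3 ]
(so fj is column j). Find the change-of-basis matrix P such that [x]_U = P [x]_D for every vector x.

[[-2, -2], [1, 0]]

Column j of P is [uj]_U, since P maps D-coordinates to U-coordinates.
Expressing u1 in U: u1 = -2f1 + f2, so column 1 of P is (-2, 1).
Doing the same for each uj gives P = [[-2, -2], [1, 0]].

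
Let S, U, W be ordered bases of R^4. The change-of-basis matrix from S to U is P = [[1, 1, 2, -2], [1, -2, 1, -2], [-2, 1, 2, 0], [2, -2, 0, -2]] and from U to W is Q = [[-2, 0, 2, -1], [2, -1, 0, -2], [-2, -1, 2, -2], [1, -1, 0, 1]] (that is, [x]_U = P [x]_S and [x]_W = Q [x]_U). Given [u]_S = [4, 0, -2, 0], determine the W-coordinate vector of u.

[-32, -18, -42, 6]

First [u]_U = P [u]_S = [0, 2, -12, 8].
Then [u]_W = Q [u]_U = [-32, -18, -42, 6].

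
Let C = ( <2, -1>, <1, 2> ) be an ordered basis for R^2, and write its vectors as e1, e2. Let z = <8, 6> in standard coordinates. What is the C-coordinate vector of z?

<2, 4>

[z]_C is the unique c with M c = z, where M has columns e1, e2.
System: 2c_1 + c_2 = 8, -c_1 + 2c_2 = 6; solving gives c_1 = 2, c_2 = 4.
Check: 2e1 + 4e2 = <8, 6>.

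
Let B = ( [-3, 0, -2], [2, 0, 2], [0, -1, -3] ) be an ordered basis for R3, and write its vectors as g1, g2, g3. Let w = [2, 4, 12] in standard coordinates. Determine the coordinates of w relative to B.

We seek scalars with c_1 g1 + ... + c_3 g3 = w; equivalently solve M c = w where the columns of M are g1, ..., g3.
Row-reducing the augmented matrix [M | w] gives c = (-2, -2, -4).
Check: -2g1 - 2g2 - 4g3 = [2, 4, 12].

[-2, -2, -4]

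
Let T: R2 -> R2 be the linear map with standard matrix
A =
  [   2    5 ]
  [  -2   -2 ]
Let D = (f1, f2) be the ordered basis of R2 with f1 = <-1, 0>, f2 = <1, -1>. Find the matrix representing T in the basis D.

[[0, 3], [-2, 0]]

With P the matrix whose columns are f1, f2, [T]_D = P^(-1) A P.
Column by column: T(f1) = A f1 = <-2, 2>; its D-coordinates <0, -2> give column 1.
Continuing for each basis vector yields [T]_D = [[0, 3], [-2, 0]].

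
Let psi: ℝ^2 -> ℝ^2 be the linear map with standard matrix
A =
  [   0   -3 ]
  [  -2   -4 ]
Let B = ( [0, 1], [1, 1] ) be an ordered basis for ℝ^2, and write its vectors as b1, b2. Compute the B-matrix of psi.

[[-1, -3], [-3, -3]]

Let P have columns b1, b2. Then [psi]_B = P^(-1) A P.
Here det P = -1, so P^(-1) is integer; computing A P first and then P^(-1)(A P) gives [[-1, -3], [-3, -3]].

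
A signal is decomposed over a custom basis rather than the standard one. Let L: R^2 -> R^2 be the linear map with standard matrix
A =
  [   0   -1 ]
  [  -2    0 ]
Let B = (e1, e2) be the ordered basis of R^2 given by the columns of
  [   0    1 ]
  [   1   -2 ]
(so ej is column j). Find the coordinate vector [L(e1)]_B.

[-2, -1]

Column 1 of [L]_B is the B-coordinate vector of L(e1).
In standard coordinates L(e1) = A e1 = [-1, 0].
Converting to B: [-1, 0] = -2e1 - e2, so the coordinate vector is [-2, -1].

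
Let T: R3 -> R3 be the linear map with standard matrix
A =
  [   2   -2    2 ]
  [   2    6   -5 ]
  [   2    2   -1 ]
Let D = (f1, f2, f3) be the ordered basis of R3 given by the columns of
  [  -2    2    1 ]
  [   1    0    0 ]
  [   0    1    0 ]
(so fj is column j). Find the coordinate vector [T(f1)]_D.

Compute T(f1) = A f1 = (-6, 2, -2) in standard coordinates.
Then write this in D-coordinates: solve for y in y_1 f1 + ... + y_3 f3 = (-6, 2, -2).
This gives y = (2, -2, 2), which is column 1 of [T]_D.

(2, -2, 2)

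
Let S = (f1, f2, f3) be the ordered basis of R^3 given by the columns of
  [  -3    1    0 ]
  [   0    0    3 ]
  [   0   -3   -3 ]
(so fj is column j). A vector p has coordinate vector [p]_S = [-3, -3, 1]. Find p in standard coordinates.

The coordinates say p = -3f1 - 3f2 + f3; adding the scaled basis vectors gives [6, 3, 6].

[6, 3, 6]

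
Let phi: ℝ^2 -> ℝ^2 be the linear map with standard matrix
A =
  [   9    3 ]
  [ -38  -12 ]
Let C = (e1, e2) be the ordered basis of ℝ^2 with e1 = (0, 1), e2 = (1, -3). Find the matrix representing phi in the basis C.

[[-3, -2], [3, 0]]

Let P have columns e1, e2. Then [phi]_C = P^(-1) A P.
Here det P = -1, so P^(-1) is integer; computing A P first and then P^(-1)(A P) gives [[-3, -2], [3, 0]].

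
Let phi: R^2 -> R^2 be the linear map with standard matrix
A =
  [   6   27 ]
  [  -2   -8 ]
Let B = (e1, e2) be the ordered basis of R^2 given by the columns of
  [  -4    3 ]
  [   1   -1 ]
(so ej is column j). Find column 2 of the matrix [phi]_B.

Column 2 of [phi]_B is the B-coordinate vector of phi(e2).
In standard coordinates phi(e2) = A e2 = (-9, 2).
Converting to B: (-9, 2) = 3e1 + e2, so the coordinate vector is (3, 1).

(3, 1)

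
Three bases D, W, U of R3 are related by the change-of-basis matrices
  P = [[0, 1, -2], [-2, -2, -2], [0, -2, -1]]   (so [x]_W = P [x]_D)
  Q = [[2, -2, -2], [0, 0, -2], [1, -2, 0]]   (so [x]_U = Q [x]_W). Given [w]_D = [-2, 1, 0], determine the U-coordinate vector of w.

[2, 4, -3]

First [w]_W = P [w]_D = [1, 2, -2].
Then [w]_U = Q [w]_W = [2, 4, -3].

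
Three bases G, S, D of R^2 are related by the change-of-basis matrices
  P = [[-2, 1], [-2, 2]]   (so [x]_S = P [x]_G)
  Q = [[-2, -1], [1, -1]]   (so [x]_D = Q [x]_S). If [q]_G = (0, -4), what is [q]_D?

(16, 4)

Apply P to get S-coordinates (-4, -8), then Q to get D-coordinates.
The result is [q]_D = (16, 4).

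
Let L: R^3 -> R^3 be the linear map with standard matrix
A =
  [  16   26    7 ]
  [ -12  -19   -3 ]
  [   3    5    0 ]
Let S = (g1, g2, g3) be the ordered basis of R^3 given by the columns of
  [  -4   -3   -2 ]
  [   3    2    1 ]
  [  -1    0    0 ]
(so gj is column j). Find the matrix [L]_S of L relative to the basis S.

The j-th column of [L]_S is [L(gj)]_S.
L(g1) = A g1 = [7, -6, 3] = -3g1 + g2 + g3, so column 1 is [-3, 1, 1].
Repeating for g2, g3 and assembling the columns gives [[-3, -1, 1], [1, 2, 2], [1, -3, -2]].

[[-3, -1, 1], [1, 2, 2], [1, -3, -2]]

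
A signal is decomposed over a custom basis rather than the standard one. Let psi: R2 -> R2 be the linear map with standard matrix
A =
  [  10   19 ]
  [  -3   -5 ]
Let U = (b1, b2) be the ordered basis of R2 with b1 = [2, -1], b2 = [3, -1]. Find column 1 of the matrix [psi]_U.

[2, -1]

Compute psi(b1) = A b1 = [1, -1] in standard coordinates.
Then write this in U-coordinates: solve for y in y_1 b1 + y_2 b2 = [1, -1].
This gives y = [2, -1], which is column 1 of [psi]_U.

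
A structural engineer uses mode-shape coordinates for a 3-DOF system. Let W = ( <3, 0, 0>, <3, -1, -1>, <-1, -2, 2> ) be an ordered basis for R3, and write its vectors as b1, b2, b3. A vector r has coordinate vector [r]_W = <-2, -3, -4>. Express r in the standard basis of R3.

<-11, 11, -5>

By definition r = -2b1 - 3b2 - 4b3.
Summing componentwise gives <-11, 11, -5>.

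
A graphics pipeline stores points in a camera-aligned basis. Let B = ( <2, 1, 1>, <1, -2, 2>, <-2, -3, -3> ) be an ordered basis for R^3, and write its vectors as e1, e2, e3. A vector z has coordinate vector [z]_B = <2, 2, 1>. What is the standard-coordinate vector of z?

The coordinates say z = 2e1 + 2e2 + e3; adding the scaled basis vectors gives <4, -5, 3>.

<4, -5, 3>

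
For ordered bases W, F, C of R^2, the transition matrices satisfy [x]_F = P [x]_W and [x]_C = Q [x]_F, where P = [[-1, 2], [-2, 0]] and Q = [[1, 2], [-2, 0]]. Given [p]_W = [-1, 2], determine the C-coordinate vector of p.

First [p]_F = P [p]_W = [5, 2].
Then [p]_C = Q [p]_F = [9, -10].

[9, -10]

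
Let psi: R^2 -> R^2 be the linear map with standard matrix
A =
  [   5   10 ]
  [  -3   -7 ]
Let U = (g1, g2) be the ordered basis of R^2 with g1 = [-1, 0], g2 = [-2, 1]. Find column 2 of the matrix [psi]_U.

[2, -1]

Column 2 of [psi]_U is the U-coordinate vector of psi(g2).
In standard coordinates psi(g2) = A g2 = [0, -1].
Converting to U: [0, -1] = 2g1 - g2, so the coordinate vector is [2, -1].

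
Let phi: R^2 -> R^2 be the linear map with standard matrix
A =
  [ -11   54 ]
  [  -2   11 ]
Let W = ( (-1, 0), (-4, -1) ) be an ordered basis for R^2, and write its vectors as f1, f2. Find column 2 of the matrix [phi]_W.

(-2, 3)

Column 2 of [phi]_W is the W-coordinate vector of phi(f2).
In standard coordinates phi(f2) = A f2 = (-10, -3).
Converting to W: (-10, -3) = -2f1 + 3f2, so the coordinate vector is (-2, 3).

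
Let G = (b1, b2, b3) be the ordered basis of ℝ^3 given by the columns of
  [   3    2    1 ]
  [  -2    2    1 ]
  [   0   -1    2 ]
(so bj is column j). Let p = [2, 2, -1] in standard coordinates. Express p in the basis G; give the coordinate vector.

[0, 1, 0]

We seek scalars with c_1 b1 + ... + c_3 b3 = p; equivalently solve M c = p where the columns of M are b1, ..., b3.
Gaussian elimination on [M | p] yields c = (0, 1, 0).
Check: 0·b1 + b2 + 0·b3 = [2, 2, -1].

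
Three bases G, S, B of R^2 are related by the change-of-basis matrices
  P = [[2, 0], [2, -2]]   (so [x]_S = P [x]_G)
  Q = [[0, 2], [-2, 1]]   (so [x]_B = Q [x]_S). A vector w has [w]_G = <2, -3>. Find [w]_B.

<20, 2>

First [w]_S = P [w]_G = <4, 10>.
Then [w]_B = Q [w]_S = <20, 2>.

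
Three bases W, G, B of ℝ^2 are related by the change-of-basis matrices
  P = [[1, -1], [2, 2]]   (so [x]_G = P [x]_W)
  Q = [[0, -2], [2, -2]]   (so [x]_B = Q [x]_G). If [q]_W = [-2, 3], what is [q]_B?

Apply P to get G-coordinates [-5, 2], then Q to get B-coordinates.
The result is [q]_B = [-4, -14].

[-4, -14]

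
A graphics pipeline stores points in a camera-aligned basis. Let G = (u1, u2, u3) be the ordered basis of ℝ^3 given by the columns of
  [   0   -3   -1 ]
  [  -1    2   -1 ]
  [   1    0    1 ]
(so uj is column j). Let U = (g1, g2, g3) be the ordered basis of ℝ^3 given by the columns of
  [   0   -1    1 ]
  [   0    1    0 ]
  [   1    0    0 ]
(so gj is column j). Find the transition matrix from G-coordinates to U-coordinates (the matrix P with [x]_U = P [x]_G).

[[1, 0, 1], [-1, 2, -1], [-1, -1, -2]]

Column j of P is [uj]_U, since P maps G-coordinates to U-coordinates.
Expressing u1 in U: u1 = g1 - g2 - g3, so column 1 of P is [1, -1, -1].
Doing the same for each uj gives P = [[1, 0, 1], [-1, 2, -1], [-1, -1, -2]].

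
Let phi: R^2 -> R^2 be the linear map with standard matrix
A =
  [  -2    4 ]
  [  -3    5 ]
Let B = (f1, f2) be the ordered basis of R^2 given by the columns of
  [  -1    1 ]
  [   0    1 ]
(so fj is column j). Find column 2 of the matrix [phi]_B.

<0, 2>

Compute phi(f2) = A f2 = <2, 2> in standard coordinates.
Then write this in B-coordinates: solve for y in y_1 f1 + y_2 f2 = <2, 2>.
This gives y = <0, 2>, which is column 2 of [phi]_B.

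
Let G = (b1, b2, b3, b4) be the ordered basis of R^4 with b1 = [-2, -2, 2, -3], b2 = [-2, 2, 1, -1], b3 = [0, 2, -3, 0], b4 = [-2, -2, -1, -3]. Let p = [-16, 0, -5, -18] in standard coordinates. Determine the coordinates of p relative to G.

We seek scalars with c_1 b1 + ... + c_4 b4 = p; equivalently solve M c = p where the columns of M are b1, ..., b4.
Gaussian elimination on [M | p] yields c = (1, 3, 2, 4).
Check: b1 + 3b2 + 2b3 + 4b4 = [-16, 0, -5, -18].

[1, 3, 2, 4]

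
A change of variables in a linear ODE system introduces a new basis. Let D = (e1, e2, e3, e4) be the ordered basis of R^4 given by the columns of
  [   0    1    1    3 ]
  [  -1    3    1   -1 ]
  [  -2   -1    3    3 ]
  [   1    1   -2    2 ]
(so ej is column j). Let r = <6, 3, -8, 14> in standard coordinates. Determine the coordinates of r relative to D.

<1, 3, -3, 2>

Write r = c_1 e1 + ... + c_4 e4 and solve for the c_i.
Row-reducing the augmented matrix [M | r] gives c = (1, 3, -3, 2).
Check: e1 + 3e2 - 3e3 + 2e4 = <6, 3, -8, 14>.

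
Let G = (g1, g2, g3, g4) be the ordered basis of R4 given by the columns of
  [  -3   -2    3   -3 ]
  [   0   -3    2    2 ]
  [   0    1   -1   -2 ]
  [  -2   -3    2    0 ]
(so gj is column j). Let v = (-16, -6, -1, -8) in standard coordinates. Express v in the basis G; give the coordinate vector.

[v]_G is the unique c with M c = v, where M has columns g1, ..., g4.
Solving this 4x4 system gives c = (-2, 2, -3, 3).
Check: -2g1 + 2g2 - 3g3 + 3g4 = (-16, -6, -1, -8).

(-2, 2, -3, 3)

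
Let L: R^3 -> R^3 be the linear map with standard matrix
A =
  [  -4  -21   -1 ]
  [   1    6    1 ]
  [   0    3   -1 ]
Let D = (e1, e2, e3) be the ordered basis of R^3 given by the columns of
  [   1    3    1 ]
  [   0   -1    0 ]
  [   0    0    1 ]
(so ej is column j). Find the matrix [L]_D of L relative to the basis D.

The j-th column of [L]_D is [L(ej)]_D.
L(e1) = A e1 = (-4, 1, 0) = -e1 - e2 + 0·e3, so column 1 is (-1, -1, 0).
Repeating for e2, e3 and assembling the columns gives [[-1, 3, 2], [-1, 3, -2], [0, -3, -1]].

[[-1, 3, 2], [-1, 3, -2], [0, -3, -1]]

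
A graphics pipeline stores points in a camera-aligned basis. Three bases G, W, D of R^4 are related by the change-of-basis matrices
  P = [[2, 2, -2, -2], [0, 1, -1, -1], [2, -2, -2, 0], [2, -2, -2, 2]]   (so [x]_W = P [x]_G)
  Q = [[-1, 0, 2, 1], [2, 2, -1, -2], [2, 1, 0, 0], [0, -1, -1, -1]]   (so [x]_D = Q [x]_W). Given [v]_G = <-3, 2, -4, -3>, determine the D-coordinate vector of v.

<-24, 60, 33, 1>

Composing the changes, [v]_D = Q P [v]_G.
Q P = [[4, -8, -4, 4], [-2, 12, 0, -10], [4, 5, -5, -5], [-4, 3, 5, -1]]; applying this to <-3, 2, -4, -3> gives <-24, 60, 33, 1>.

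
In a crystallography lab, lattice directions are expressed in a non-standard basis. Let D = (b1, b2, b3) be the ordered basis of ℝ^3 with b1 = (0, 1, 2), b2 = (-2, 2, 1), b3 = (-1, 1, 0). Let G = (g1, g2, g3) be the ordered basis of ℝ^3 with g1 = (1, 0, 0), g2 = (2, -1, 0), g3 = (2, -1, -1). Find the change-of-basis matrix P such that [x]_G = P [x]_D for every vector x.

Column j of P is [bj]_G, since P maps D-coordinates to G-coordinates.
Expressing b1 in G: b1 = 2g1 + g2 - 2g3, so column 1 of P is (2, 1, -2).
Doing the same for each bj gives P = [[2, 2, 1], [1, -1, -1], [-2, -1, 0]].

[[2, 2, 1], [1, -1, -1], [-2, -1, 0]]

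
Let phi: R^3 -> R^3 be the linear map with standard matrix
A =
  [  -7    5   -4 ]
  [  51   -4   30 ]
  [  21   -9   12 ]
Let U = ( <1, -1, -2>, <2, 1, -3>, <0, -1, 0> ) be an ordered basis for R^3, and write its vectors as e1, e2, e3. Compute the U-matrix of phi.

The j-th column of [phi]_U is [phi(ej)]_U.
phi(e1) = A e1 = <-4, -5, 6> = 0·e1 - 2e2 + 3e3, so column 1 is <0, -2, 3>.
Repeating for e2, e3 and assembling the columns gives [[0, -3, -3], [-2, 3, -1], [3, -2, -2]].

[[0, -3, -3], [-2, 3, -1], [3, -2, -2]]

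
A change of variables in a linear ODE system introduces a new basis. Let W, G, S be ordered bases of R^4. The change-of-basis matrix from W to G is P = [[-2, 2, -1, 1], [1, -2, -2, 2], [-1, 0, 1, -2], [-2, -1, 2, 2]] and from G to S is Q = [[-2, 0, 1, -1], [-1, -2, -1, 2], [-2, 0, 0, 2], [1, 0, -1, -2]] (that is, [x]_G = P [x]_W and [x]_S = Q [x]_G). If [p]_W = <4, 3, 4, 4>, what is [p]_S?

<-9, 24, 14, -4>

First [p]_G = P [p]_W = <-2, -2, -8, 5>.
Then [p]_S = Q [p]_G = <-9, 24, 14, -4>.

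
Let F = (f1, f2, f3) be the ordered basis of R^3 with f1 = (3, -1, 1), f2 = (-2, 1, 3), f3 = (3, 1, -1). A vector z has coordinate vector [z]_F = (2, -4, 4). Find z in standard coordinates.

By definition z = 2f1 - 4f2 + 4f3.
Summing componentwise gives (26, -2, -14).

(26, -2, -14)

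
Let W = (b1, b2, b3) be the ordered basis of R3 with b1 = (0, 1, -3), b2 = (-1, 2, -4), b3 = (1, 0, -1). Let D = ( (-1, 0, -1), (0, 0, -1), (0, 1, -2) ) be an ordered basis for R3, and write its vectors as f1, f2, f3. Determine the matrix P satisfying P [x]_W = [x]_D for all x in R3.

Take x = bj: its W-coordinates are the j-th standard unit vector, so P e_j — column j of P — equals [bj]_D.
b1 = 0·f1 + f2 + f3, giving column 1 = (0, 1, 1); repeating for each j gives P = [[0, 1, -1], [1, -1, 2], [1, 2, 0]].

[[0, 1, -1], [1, -1, 2], [1, 2, 0]]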